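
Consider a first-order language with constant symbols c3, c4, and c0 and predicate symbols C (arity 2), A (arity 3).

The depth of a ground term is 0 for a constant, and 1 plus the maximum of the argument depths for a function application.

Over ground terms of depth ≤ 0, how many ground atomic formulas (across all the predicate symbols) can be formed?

First count ground terms of depth ≤ 0.
With no function symbols every ground term is a constant, so there are exactly 3 ground terms at every depth bound.
N_0 = 3
So |H| = 3.
Ground atoms are formed by filling each argument slot of a predicate with a term from H, so an r-ary predicate gives |H|^r atoms:
  C: 3^2 = 9;  A: 3^3 = 27
Total ground atoms: 9 + 27 = 36.

36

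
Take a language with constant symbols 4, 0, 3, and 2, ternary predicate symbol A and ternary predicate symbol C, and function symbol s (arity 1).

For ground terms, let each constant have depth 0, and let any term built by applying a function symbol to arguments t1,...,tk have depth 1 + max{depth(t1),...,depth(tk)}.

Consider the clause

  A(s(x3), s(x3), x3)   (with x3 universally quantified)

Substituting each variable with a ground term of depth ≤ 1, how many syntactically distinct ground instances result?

Ground terms of depth ≤ 1:
  Count level by level. With function symbols s/1, the terms of depth ≤ k are the 4 constants together with each function applied to depth-≤(k−1) tuples, so N_k = 4 + N_{k-1}.
  N_0 = 4
  N_1 = 4 + 4 = 8
So there are 8 ground terms available for substitution.
The body mentions the single quantified variable x3; since ground terms form a free algebra, no two substitutions collapse to the same formula.
Number of ground instances = 8.

8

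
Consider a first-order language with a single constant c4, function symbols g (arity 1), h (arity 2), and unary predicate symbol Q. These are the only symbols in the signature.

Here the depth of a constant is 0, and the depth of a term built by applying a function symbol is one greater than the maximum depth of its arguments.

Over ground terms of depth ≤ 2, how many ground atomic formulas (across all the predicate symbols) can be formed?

13

First count ground terms of depth ≤ 2.
If N_k denotes the number of depth-≤k ground terms, the 1 constant gives N_0 = 1, and each function symbol of arity r contributes N_{k-1}^r new terms at level k: N_k = 1 + N_{k-1} + N_{k-1}^2.
N_0 = 1
N_1 = 1 + 1 + 1^2 = 3
N_2 = 1 + 3 + 3^2 = 13
So |H| = 13.
For each predicate symbol, the number of ground atoms is |H| raised to its arity; summing:
  Q: 13
Total ground atoms: 13.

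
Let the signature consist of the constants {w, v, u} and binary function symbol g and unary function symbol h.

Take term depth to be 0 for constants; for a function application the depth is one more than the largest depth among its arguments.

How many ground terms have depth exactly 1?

12

Write N_k for the number of ground terms of depth ≤ k. A term of depth ≤ k is either a constant or a function symbol applied to arguments of depth ≤ k−1, so N_k = 3 + N_{k-1}^2 + N_{k-1}.
N_0 = 3
N_1 = 3 + 3^2 + 3 = 15
Terms of depth exactly 1: N_1 − N_0 = 15 − 3 = 12.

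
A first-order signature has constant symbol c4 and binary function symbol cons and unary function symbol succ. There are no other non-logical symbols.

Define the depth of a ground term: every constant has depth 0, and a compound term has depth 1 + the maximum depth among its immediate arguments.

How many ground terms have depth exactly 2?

Let N_k count ground terms of depth at most k. Each non-constant term of depth ≤ k is some function symbol applied to depth-≤(k−1) arguments, giving N_k = 1 + N_{k-1}^2 + N_{k-1}.
N_0 = 1
N_1 = 1 + 1^2 + 1 = 3
N_2 = 1 + 3^2 + 3 = 13
Terms of depth exactly 2: N_2 − N_1 = 13 − 3 = 10.

10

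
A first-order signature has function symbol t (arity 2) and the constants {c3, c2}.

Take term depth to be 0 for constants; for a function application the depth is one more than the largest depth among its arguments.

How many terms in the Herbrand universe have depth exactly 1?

Let N_k = |{terms of depth ≤ k}|. Then N_0 = 2 and N_k = 2 + N_{k-1}^2 for k ≥ 1 (one summand per function symbol, arity giving the exponent).
N_0 = 2
N_1 = 2 + 2^2 = 6
Terms of depth exactly 1: N_1 − N_0 = 6 − 2 = 4.

4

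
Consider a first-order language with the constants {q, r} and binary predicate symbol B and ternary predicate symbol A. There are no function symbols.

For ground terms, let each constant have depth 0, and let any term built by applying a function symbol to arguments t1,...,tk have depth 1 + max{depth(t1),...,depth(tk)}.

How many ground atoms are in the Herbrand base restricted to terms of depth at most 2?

First count ground terms of depth ≤ 2.
With no function symbols every ground term is a constant, so there are exactly 2 ground terms at every depth bound.
N_0 = 2
N_1 = 2
N_2 = 2
So |H| = 2.
For each predicate symbol, the number of ground atoms is |H| raised to its arity; summing:
  B: 2^2 = 4;  A: 2^3 = 8
Total ground atoms: 4 + 8 = 12.

12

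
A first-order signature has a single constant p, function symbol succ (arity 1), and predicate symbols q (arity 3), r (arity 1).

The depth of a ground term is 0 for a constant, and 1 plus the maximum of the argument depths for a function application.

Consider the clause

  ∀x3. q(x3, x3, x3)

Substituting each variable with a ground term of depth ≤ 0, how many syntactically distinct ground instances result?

1

Ground terms of depth ≤ 0:
  If N_k denotes the number of depth-≤k ground terms, the 1 constant gives N_0 = 1, and each function symbol of arity r contributes N_{k-1}^r new terms at level k: N_k = 1 + N_{k-1}.
  N_0 = 1
So there is exactly 1 ground term available for substitution.
The variable x3 ranges independently over the available ground terms, and distinct assignments produce distinct instances.
Number of ground instances = 1.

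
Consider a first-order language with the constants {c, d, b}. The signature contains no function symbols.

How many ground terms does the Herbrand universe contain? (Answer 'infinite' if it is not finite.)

There are no function symbols, so every ground term is one of the 3 constants.
The Herbrand universe is {c, d, b}, which is finite with 3 elements.

3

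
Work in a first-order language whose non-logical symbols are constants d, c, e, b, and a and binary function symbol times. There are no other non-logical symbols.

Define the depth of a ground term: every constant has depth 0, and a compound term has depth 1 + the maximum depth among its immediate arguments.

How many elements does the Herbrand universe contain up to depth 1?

Let N_k = |{terms of depth ≤ k}|. Then N_0 = 5 and N_k = 5 + N_{k-1}^2 for k ≥ 1 (one summand per function symbol, arity giving the exponent).
N_0 = 5
N_1 = 5 + 5^2 = 30

30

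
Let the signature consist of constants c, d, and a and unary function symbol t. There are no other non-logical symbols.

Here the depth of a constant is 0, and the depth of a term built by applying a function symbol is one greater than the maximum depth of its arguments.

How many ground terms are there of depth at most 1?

If N_k denotes the number of depth-≤k ground terms, the 3 constants give N_0 = 3, and each function symbol of arity r contributes N_{k-1}^r new terms at level k: N_k = 3 + N_{k-1}.
N_0 = 3
N_1 = 3 + 3 = 6

6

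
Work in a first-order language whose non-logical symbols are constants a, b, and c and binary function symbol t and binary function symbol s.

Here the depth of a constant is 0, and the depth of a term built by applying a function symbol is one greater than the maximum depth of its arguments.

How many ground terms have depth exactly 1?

If N_k denotes the number of depth-≤k ground terms, the 3 constants give N_0 = 3, and each function symbol of arity r contributes N_{k-1}^r new terms at level k: N_k = 3 + N_{k-1}^2 + N_{k-1}^2.
N_0 = 3
N_1 = 3 + 3^2 + 3^2 = 21
Terms of depth exactly 1: N_1 − N_0 = 21 − 3 = 18.

18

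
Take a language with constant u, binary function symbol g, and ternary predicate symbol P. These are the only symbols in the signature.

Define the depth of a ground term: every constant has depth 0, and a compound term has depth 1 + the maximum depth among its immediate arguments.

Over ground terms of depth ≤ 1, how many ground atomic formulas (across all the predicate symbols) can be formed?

8

First count ground terms of depth ≤ 1.
Let N_k count ground terms of depth at most k. Each non-constant term of depth ≤ k is some function symbol applied to depth-≤(k−1) arguments, giving N_k = 1 + N_{k-1}^2.
N_0 = 1
N_1 = 1 + 1^2 = 2
Explicitly: u, g(u, u).
So |H| = 2.
Each predicate of arity r yields |H|^r ground atoms (one per choice of an r-tuple from H):
  P: 2^3 = 8
Total ground atoms: 8.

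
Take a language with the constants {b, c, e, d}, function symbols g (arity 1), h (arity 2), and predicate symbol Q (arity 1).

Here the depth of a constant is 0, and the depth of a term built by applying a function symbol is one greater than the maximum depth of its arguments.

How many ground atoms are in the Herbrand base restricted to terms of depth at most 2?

First count ground terms of depth ≤ 2.
Let N_k = |{terms of depth ≤ k}|. Then N_0 = 4 and N_k = 4 + N_{k-1} + N_{k-1}^2 for k ≥ 1 (one summand per function symbol, arity giving the exponent).
N_0 = 4
N_1 = 4 + 4 + 4^2 = 24
N_2 = 4 + 24 + 24^2 = 604
So |H| = 604.
A ground atom is a predicate applied to a tuple of terms from H, so the count is the sum over predicates of |H|^arity:
  Q: 604
Total ground atoms: 604.

604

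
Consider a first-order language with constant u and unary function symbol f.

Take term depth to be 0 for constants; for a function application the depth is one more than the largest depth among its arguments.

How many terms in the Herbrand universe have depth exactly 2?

Let N_k = |{terms of depth ≤ k}|. Then N_0 = 1 and N_k = 1 + N_{k-1} for k ≥ 1 (one summand per function symbol, arity giving the exponent).
N_0 = 1
N_1 = 1 + 1 = 2
N_2 = 1 + 2 = 3
Terms of depth exactly 2: N_2 − N_1 = 3 − 2 = 1.

1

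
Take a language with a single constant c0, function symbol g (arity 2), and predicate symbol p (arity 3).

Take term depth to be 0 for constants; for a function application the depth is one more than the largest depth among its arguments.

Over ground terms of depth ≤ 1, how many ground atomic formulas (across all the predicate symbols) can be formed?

First count ground terms of depth ≤ 1.
If N_k denotes the number of depth-≤k ground terms, the 1 constant gives N_0 = 1, and each function symbol of arity r contributes N_{k-1}^r new terms at level k: N_k = 1 + N_{k-1}^2.
N_0 = 1
N_1 = 1 + 1^2 = 2
Explicitly: c0, g(c0, c0).
So |H| = 2.
Each predicate of arity r yields |H|^r ground atoms (one per choice of an r-tuple from H):
  p: 2^3 = 8
Total ground atoms: 8.

8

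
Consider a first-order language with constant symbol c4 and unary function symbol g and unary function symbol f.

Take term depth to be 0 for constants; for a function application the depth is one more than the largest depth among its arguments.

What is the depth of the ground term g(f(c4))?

2

depth(f(c4)) = 1 + depth(c4) = 1 + 0 = 1
depth(g(f(c4))) = 1 + depth(f(c4)) = 1 + 1 = 2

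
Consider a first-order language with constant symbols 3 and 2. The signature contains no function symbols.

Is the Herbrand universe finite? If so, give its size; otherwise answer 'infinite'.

There are no function symbols, so every ground term is one of the 2 constants.
The Herbrand universe is {3, 2}, which is finite with 2 elements.

2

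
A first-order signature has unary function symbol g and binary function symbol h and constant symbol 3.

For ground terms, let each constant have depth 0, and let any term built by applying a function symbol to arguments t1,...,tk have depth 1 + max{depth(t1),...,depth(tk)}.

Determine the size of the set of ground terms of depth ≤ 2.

Write N_k for the number of ground terms of depth ≤ k. A term of depth ≤ k is either a constant or a function symbol applied to arguments of depth ≤ k−1, so N_k = 1 + N_{k-1} + N_{k-1}^2.
N_0 = 1
N_1 = 1 + 1 + 1^2 = 3
N_2 = 1 + 3 + 3^2 = 13

13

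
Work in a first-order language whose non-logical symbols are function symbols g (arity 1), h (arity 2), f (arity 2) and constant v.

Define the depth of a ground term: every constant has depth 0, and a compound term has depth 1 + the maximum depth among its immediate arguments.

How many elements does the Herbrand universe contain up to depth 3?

2776

Write N_k for the number of ground terms of depth ≤ k. A term of depth ≤ k is either a constant or a function symbol applied to arguments of depth ≤ k−1, so N_k = 1 + N_{k-1} + N_{k-1}^2 + N_{k-1}^2.
N_0 = 1
N_1 = 1 + 1 + 1^2 + 1^2 = 4
N_2 = 1 + 4 + 4^2 + 4^2 = 37
N_3 = 1 + 37 + 37^2 + 37^2 = 2776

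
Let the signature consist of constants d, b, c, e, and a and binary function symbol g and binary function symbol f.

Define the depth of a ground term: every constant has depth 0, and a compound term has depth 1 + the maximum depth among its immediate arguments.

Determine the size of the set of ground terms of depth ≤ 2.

6055

Count level by level. With function symbols g/2, f/2, the terms of depth ≤ k are the 5 constants together with each function applied to depth-≤(k−1) tuples, so N_k = 5 + N_{k-1}^2 + N_{k-1}^2.
N_0 = 5
N_1 = 5 + 5^2 + 5^2 = 55
N_2 = 5 + 55^2 + 55^2 = 6055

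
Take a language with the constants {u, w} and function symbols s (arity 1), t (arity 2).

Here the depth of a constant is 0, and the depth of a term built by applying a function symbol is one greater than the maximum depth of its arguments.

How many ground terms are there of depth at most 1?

8

Write N_k for the number of ground terms of depth ≤ k. A term of depth ≤ k is either a constant or a function symbol applied to arguments of depth ≤ k−1, so N_k = 2 + N_{k-1} + N_{k-1}^2.
N_0 = 2
N_1 = 2 + 2 + 2^2 = 8
Explicitly: u, w, s(u), s(w), t(u, u), t(u, w), t(w, u), t(w, w).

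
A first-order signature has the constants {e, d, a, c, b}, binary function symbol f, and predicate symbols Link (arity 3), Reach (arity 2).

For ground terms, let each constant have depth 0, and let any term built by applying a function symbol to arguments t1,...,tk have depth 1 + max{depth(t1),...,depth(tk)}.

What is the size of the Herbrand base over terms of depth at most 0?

150

First count ground terms of depth ≤ 0.
Count level by level. With function symbols f/2, the terms of depth ≤ k are the 5 constants together with each function applied to depth-≤(k−1) tuples, so N_k = 5 + N_{k-1}^2.
N_0 = 5
So |H| = 5.
Ground atoms are formed by filling each argument slot of a predicate with a term from H, so an r-ary predicate gives |H|^r atoms:
  Link: 5^3 = 125;  Reach: 5^2 = 25
Total ground atoms: 125 + 25 = 150.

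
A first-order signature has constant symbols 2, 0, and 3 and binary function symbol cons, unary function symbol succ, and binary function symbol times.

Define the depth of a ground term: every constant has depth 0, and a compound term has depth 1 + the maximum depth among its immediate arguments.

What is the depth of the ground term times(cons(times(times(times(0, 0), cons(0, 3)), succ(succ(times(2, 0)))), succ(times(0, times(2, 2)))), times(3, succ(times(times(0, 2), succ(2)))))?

depth(times(0, 0)) = 1 + max(0, 0) = 1
depth(cons(0, 3)) = 1 + max(0, 0) = 1
depth(times(times(0, 0), cons(0, 3))) = 1 + max(1, 1) = 2
depth(times(2, 0)) = 1 + max(0, 0) = 1
depth(succ(times(2, 0))) = 1 + depth(times(2, 0)) = 1 + 1 = 2
depth(succ(succ(times(2, 0)))) = 1 + depth(succ(times(2, 0))) = 1 + 2 = 3
depth(times(times(times(0, 0), cons(0, 3)), succ(succ(times(2, 0))))) = 1 + max(2, 3) = 4
depth(times(2, 2)) = 1 + max(0, 0) = 1
depth(times(0, times(2, 2))) = 1 + max(0, 1) = 2
depth(succ(times(0, times(2, 2)))) = 1 + depth(times(0, times(2, 2))) = 1 + 2 = 3
depth(cons(times(times(times(0, 0), cons(0, 3)), succ(succ(times(2, 0)))), succ(times(0, times(2, 2))))) = 1 + max(4, 3) = 5
depth(times(0, 2)) = 1 + max(0, 0) = 1
depth(succ(2)) = 1 + depth(2) = 1 + 0 = 1
depth(times(times(0, 2), succ(2))) = 1 + max(1, 1) = 2
depth(succ(times(times(0, 2), succ(2)))) = 1 + depth(times(times(0, 2), succ(2))) = 1 + 2 = 3
depth(times(3, succ(times(times(0, 2), succ(2))))) = 1 + max(0, 3) = 4
depth(times(cons(times(times(times(0, 0), cons(0, 3)), succ(succ(times(2, 0)))), succ(times(0, times(2, 2)))), times(3, succ(times(times(0, 2), succ(2)))))) = 1 + max(5, 4) = 6

6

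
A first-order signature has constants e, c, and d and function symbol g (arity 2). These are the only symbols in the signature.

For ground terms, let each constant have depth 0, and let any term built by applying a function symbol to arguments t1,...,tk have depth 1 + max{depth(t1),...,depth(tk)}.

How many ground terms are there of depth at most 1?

12

Write N_k for the number of ground terms of depth ≤ k. A term of depth ≤ k is either a constant or a function symbol applied to arguments of depth ≤ k−1, so N_k = 3 + N_{k-1}^2.
N_0 = 3
N_1 = 3 + 3^2 = 12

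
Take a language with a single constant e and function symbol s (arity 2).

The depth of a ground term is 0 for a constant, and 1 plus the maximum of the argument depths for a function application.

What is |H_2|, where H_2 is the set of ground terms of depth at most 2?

5

Let N_k = |{terms of depth ≤ k}|. Then N_0 = 1 and N_k = 1 + N_{k-1}^2 for k ≥ 1 (one summand per function symbol, arity giving the exponent).
N_0 = 1
N_1 = 1 + 1^2 = 2
N_2 = 1 + 2^2 = 5
Explicitly: e, s(e, e), s(e, s(e, e)), s(s(e, e), e), s(s(e, e), s(e, e)).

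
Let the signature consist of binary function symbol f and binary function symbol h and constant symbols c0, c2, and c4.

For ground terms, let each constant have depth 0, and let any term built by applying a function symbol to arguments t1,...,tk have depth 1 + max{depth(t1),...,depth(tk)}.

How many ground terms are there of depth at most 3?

Count level by level. With function symbols f/2, h/2, the terms of depth ≤ k are the 3 constants together with each function applied to depth-≤(k−1) tuples, so N_k = 3 + N_{k-1}^2 + N_{k-1}^2.
N_0 = 3
N_1 = 3 + 3^2 + 3^2 = 21
N_2 = 3 + 21^2 + 21^2 = 885
N_3 = 3 + 885^2 + 885^2 = 1566453

1566453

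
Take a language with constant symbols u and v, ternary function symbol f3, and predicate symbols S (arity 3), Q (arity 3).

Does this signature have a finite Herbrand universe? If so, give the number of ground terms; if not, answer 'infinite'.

infinite

The signature has at least one function symbol (f3, arity 3) and at least one constant (u).
Iterating f3 gives infinitely many distinct ground terms: u, f3(u, u, u), f3(f3(u, u, u), f3(u, u, u), f3(u, u, u)), ...
So the Herbrand universe is infinite.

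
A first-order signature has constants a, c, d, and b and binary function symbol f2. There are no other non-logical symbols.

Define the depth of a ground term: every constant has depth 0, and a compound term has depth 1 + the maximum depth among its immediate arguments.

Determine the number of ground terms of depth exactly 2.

If N_k denotes the number of depth-≤k ground terms, the 4 constants give N_0 = 4, and each function symbol of arity r contributes N_{k-1}^r new terms at level k: N_k = 4 + N_{k-1}^2.
N_0 = 4
N_1 = 4 + 4^2 = 20
N_2 = 4 + 20^2 = 404
Terms of depth exactly 2: N_2 − N_1 = 404 − 20 = 384.

384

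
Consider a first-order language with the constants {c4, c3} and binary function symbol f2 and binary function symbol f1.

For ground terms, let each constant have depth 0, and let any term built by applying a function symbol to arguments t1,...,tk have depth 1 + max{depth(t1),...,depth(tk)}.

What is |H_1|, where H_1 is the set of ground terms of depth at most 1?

10

Let N_k = |{terms of depth ≤ k}|. Then N_0 = 2 and N_k = 2 + N_{k-1}^2 + N_{k-1}^2 for k ≥ 1 (one summand per function symbol, arity giving the exponent).
N_0 = 2
N_1 = 2 + 2^2 + 2^2 = 10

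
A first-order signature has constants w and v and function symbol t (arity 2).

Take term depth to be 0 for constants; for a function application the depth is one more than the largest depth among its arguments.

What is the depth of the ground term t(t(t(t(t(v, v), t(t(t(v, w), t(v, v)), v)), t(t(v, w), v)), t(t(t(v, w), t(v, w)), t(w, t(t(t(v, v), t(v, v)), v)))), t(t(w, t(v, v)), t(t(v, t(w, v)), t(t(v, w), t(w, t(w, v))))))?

7

depth(t(v, v)) = 1 + max(0, 0) = 1
depth(t(v, w)) = 1 + max(0, 0) = 1
depth(t(t(v, w), t(v, v))) = 1 + max(1, 1) = 2
depth(t(t(t(v, w), t(v, v)), v)) = 1 + max(2, 0) = 3
depth(t(t(v, v), t(t(t(v, w), t(v, v)), v))) = 1 + max(1, 3) = 4
depth(t(t(v, w), v)) = 1 + max(1, 0) = 2
depth(t(t(t(v, v), t(t(t(v, w), t(v, v)), v)), t(t(v, w), v))) = 1 + max(4, 2) = 5
depth(t(t(v, w), t(v, w))) = 1 + max(1, 1) = 2
depth(t(t(v, v), t(v, v))) = 1 + max(1, 1) = 2
depth(t(t(t(v, v), t(v, v)), v)) = 1 + max(2, 0) = 3
depth(t(w, t(t(t(v, v), t(v, v)), v))) = 1 + max(0, 3) = 4
depth(t(t(t(v, w), t(v, w)), t(w, t(t(t(v, v), t(v, v)), v)))) = 1 + max(2, 4) = 5
depth(t(t(t(t(v, v), t(t(t(v, w), t(v, v)), v)), t(t(v, w), v)), t(t(t(v, w), t(v, w)), t(w, t(t(t(v, v), t(v, v)), v))))) = 1 + max(5, 5) = 6
depth(t(w, t(v, v))) = 1 + max(0, 1) = 2
depth(t(w, v)) = 1 + max(0, 0) = 1
depth(t(v, t(w, v))) = 1 + max(0, 1) = 2
depth(t(w, t(w, v))) = 1 + max(0, 1) = 2
depth(t(t(v, w), t(w, t(w, v)))) = 1 + max(1, 2) = 3
depth(t(t(v, t(w, v)), t(t(v, w), t(w, t(w, v))))) = 1 + max(2, 3) = 4
depth(t(t(w, t(v, v)), t(t(v, t(w, v)), t(t(v, w), t(w, t(w, v)))))) = 1 + max(2, 4) = 5
depth(t(t(t(t(t(v, v), t(t(t(v, w), t(v, v)), v)), t(t(v, w), v)), t(t(t(v, w), t(v, w)), t(w, t(t(t(v, v), t(v, v)), v)))), t(t(w, t(v, v)), t(t(v, t(w, v)), t(t(v, w), t(w, t(w, v))))))) = 1 + max(6, 5) = 7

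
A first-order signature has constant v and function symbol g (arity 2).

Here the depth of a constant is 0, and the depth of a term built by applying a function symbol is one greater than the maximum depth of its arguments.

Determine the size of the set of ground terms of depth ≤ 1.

Write N_k for the number of ground terms of depth ≤ k. A term of depth ≤ k is either a constant or a function symbol applied to arguments of depth ≤ k−1, so N_k = 1 + N_{k-1}^2.
N_0 = 1
N_1 = 1 + 1^2 = 2
Explicitly: v, g(v, v).

2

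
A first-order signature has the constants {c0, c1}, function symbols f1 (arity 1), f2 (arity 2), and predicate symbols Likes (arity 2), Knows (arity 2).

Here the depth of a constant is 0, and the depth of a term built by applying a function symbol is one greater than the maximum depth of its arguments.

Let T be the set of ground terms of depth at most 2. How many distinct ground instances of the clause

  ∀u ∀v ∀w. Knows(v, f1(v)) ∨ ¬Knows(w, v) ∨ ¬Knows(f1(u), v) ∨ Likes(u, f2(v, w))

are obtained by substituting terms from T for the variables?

Ground terms of depth ≤ 2:
  Let N_k count ground terms of depth at most k. Each non-constant term of depth ≤ k is some function symbol applied to depth-≤(k−1) arguments, giving N_k = 2 + N_{k-1} + N_{k-1}^2.
  N_0 = 2
  N_1 = 2 + 2 + 2^2 = 8
  N_2 = 2 + 8 + 8^2 = 74
So there are 74 ground terms available for substitution.
The clause has 3 distinct variables (u, v, w), each appearing in the body. In the free term algebra distinct substitutions yield syntactically distinct ground instances.
Number of ground instances = 74^3 = 405224.

405224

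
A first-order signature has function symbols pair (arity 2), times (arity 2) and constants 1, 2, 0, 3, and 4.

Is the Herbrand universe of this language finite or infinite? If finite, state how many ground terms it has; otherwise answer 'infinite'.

infinite

The signature has at least one function symbol (pair, arity 2) and at least one constant (1).
Iterating pair gives infinitely many distinct ground terms: 1, pair(1, 1), pair(pair(1, 1), pair(1, 1)), ...
So the Herbrand universe is infinite.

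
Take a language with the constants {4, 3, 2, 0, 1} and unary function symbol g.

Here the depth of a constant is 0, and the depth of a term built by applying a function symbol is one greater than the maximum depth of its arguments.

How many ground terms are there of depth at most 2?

15

Let N_k count ground terms of depth at most k. Each non-constant term of depth ≤ k is some function symbol applied to depth-≤(k−1) arguments, giving N_k = 5 + N_{k-1}.
N_0 = 5
N_1 = 5 + 5 = 10
N_2 = 5 + 10 = 15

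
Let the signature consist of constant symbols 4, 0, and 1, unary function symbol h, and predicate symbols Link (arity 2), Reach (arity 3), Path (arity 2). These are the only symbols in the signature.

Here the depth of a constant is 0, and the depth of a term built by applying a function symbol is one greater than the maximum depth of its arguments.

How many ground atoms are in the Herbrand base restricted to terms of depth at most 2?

891

First count ground terms of depth ≤ 2.
Write N_k for the number of ground terms of depth ≤ k. A term of depth ≤ k is either a constant or a function symbol applied to arguments of depth ≤ k−1, so N_k = 3 + N_{k-1}.
N_0 = 3
N_1 = 3 + 3 = 6
N_2 = 3 + 6 = 9
Explicitly: 4, 0, 1, h(4), h(0), h(1), h(h(4)), h(h(0)), h(h(1)).
So |H| = 9.
Ground atoms are formed by filling each argument slot of a predicate with a term from H, so an r-ary predicate gives |H|^r atoms:
  Link: 9^2 = 81;  Reach: 9^3 = 729;  Path: 9^2 = 81
Total ground atoms: 81 + 729 + 81 = 891.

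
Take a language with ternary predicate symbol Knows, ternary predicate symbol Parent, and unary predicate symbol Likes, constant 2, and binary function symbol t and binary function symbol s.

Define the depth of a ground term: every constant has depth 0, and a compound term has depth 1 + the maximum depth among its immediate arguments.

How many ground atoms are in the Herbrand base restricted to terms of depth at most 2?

First count ground terms of depth ≤ 2.
Let N_k count ground terms of depth at most k. Each non-constant term of depth ≤ k is some function symbol applied to depth-≤(k−1) arguments, giving N_k = 1 + N_{k-1}^2 + N_{k-1}^2.
N_0 = 1
N_1 = 1 + 1^2 + 1^2 = 3
N_2 = 1 + 3^2 + 3^2 = 19
So |H| = 19.
For each predicate symbol, the number of ground atoms is |H| raised to its arity; summing:
  Knows: 19^3 = 6859;  Parent: 19^3 = 6859;  Likes: 19
Total ground atoms: 6859 + 6859 + 19 = 13737.

13737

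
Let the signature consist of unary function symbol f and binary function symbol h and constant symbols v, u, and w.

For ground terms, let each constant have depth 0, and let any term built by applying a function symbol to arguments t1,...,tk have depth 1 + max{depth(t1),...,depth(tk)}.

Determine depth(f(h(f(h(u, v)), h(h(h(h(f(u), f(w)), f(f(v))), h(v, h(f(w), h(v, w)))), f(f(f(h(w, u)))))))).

depth(h(u, v)) = 1 + max(0, 0) = 1
depth(f(h(u, v))) = 1 + depth(h(u, v)) = 1 + 1 = 2
depth(f(u)) = 1 + depth(u) = 1 + 0 = 1
depth(f(w)) = 1 + depth(w) = 1 + 0 = 1
depth(h(f(u), f(w))) = 1 + max(1, 1) = 2
depth(f(v)) = 1 + depth(v) = 1 + 0 = 1
depth(f(f(v))) = 1 + depth(f(v)) = 1 + 1 = 2
depth(h(h(f(u), f(w)), f(f(v)))) = 1 + max(2, 2) = 3
depth(h(v, w)) = 1 + max(0, 0) = 1
depth(h(f(w), h(v, w))) = 1 + max(1, 1) = 2
depth(h(v, h(f(w), h(v, w)))) = 1 + max(0, 2) = 3
depth(h(h(h(f(u), f(w)), f(f(v))), h(v, h(f(w), h(v, w))))) = 1 + max(3, 3) = 4
depth(h(w, u)) = 1 + max(0, 0) = 1
depth(f(h(w, u))) = 1 + depth(h(w, u)) = 1 + 1 = 2
depth(f(f(h(w, u)))) = 1 + depth(f(h(w, u))) = 1 + 2 = 3
depth(f(f(f(h(w, u))))) = 1 + depth(f(f(h(w, u)))) = 1 + 3 = 4
depth(h(h(h(h(f(u), f(w)), f(f(v))), h(v, h(f(w), h(v, w)))), f(f(f(h(w, u)))))) = 1 + max(4, 4) = 5
depth(h(f(h(u, v)), h(h(h(h(f(u), f(w)), f(f(v))), h(v, h(f(w), h(v, w)))), f(f(f(h(w, u))))))) = 1 + max(2, 5) = 6
depth(f(h(f(h(u, v)), h(h(h(h(f(u), f(w)), f(f(v))), h(v, h(f(w), h(v, w)))), f(f(f(h(w, u)))))))) = 1 + depth(h(f(h(u, v)), h(h(h(h(f(u), f(w)), f(f(v))), h(v, h(f(w), h(v, w)))), f(f(f(h(w, u))))))) = 1 + 6 = 7

7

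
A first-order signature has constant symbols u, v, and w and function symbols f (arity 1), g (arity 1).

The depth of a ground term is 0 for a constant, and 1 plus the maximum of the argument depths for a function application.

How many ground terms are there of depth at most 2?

21

Write N_k for the number of ground terms of depth ≤ k. A term of depth ≤ k is either a constant or a function symbol applied to arguments of depth ≤ k−1, so N_k = 3 + N_{k-1} + N_{k-1}.
N_0 = 3
N_1 = 3 + 3 + 3 = 9
N_2 = 3 + 9 + 9 = 21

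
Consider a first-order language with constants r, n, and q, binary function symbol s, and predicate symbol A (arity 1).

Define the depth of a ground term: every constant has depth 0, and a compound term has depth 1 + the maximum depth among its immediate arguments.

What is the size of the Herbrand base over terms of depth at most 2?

First count ground terms of depth ≤ 2.
If N_k denotes the number of depth-≤k ground terms, the 3 constants give N_0 = 3, and each function symbol of arity r contributes N_{k-1}^r new terms at level k: N_k = 3 + N_{k-1}^2.
N_0 = 3
N_1 = 3 + 3^2 = 12
N_2 = 3 + 12^2 = 147
So |H| = 147.
Each predicate of arity r yields |H|^r ground atoms (one per choice of an r-tuple from H):
  A: 147
Total ground atoms: 147.

147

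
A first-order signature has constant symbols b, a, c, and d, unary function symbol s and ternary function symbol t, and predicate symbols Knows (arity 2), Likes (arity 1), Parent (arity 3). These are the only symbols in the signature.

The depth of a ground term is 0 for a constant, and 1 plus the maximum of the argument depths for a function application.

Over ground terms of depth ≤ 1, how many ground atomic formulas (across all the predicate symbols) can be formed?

First count ground terms of depth ≤ 1.
If N_k denotes the number of depth-≤k ground terms, the 4 constants give N_0 = 4, and each function symbol of arity r contributes N_{k-1}^r new terms at level k: N_k = 4 + N_{k-1} + N_{k-1}^3.
N_0 = 4
N_1 = 4 + 4 + 4^3 = 72
So |H| = 72.
A ground atom is a predicate applied to a tuple of terms from H, so the count is the sum over predicates of |H|^arity:
  Knows: 72^2 = 5184;  Likes: 72;  Parent: 72^3 = 373248
Total ground atoms: 5184 + 72 + 373248 = 378504.

378504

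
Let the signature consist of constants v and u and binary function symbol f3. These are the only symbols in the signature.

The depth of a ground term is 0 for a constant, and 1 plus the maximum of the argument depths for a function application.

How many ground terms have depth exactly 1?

4

Let N_k count ground terms of depth at most k. Each non-constant term of depth ≤ k is some function symbol applied to depth-≤(k−1) arguments, giving N_k = 2 + N_{k-1}^2.
N_0 = 2
N_1 = 2 + 2^2 = 6
Terms of depth exactly 1: N_1 − N_0 = 6 − 2 = 4.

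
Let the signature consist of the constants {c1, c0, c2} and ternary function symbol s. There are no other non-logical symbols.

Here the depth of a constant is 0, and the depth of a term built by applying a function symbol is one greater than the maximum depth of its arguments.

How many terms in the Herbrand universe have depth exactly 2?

Write N_k for the number of ground terms of depth ≤ k. A term of depth ≤ k is either a constant or a function symbol applied to arguments of depth ≤ k−1, so N_k = 3 + N_{k-1}^3.
N_0 = 3
N_1 = 3 + 3^3 = 30
N_2 = 3 + 30^3 = 27003
Terms of depth exactly 2: N_2 − N_1 = 27003 − 30 = 26973.

26973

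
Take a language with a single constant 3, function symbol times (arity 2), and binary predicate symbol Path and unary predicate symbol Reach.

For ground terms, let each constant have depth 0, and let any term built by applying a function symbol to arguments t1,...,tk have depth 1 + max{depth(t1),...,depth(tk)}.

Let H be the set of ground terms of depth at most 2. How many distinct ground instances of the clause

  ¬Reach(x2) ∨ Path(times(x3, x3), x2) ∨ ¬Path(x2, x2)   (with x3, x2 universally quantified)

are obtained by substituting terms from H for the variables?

Ground terms of depth ≤ 2:
  Let N_k = |{terms of depth ≤ k}|. Then N_0 = 1 and N_k = 1 + N_{k-1}^2 for k ≥ 1 (one summand per function symbol, arity giving the exponent).
  N_0 = 1
  N_1 = 1 + 1^2 = 2
  N_2 = 1 + 2^2 = 5
  Explicitly: 3, times(3, 3), times(3, times(3, 3)), times(times(3, 3), 3), times(times(3, 3), times(3, 3)).
So there are 5 ground terms available for substitution.
The clause has 2 distinct variables (x3, x2), each appearing in the body. In the free term algebra distinct substitutions yield syntactically distinct ground instances.
Number of ground instances = 5^2 = 25.

25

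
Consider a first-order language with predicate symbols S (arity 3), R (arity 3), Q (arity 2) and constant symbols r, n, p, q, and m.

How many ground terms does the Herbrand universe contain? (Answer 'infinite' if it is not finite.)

5

There are no function symbols, so every ground term is one of the 5 constants.
The Herbrand universe is {r, n, p, q, m}, which is finite with 5 elements.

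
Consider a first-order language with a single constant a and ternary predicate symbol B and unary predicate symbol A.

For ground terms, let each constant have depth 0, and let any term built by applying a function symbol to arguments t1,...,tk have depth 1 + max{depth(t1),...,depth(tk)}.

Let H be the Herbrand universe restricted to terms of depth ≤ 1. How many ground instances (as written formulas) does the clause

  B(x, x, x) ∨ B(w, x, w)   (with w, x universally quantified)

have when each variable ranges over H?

1

Ground terms of depth ≤ 1:
  With no function symbols every ground term is a constant, so there is exactly 1 ground term at every depth bound.
  N_0 = 1
  N_1 = 1
  Explicitly: a.
So there is exactly 1 ground term available for substitution.
Each of w, x ranges independently over the available ground terms, and distinct assignments produce distinct instances.
Number of ground instances = 1^2 = 1.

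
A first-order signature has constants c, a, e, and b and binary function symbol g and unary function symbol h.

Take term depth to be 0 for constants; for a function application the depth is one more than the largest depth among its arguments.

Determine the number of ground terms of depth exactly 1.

20

Let N_k = |{terms of depth ≤ k}|. Then N_0 = 4 and N_k = 4 + N_{k-1}^2 + N_{k-1} for k ≥ 1 (one summand per function symbol, arity giving the exponent).
N_0 = 4
N_1 = 4 + 4^2 + 4 = 24
Terms of depth exactly 1: N_1 − N_0 = 24 − 4 = 20.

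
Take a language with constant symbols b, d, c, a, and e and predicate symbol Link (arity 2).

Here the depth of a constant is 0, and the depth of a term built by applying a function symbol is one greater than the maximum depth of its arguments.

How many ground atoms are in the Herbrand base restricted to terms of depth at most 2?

First count ground terms of depth ≤ 2.
With no function symbols every ground term is a constant, so there are exactly 5 ground terms at every depth bound.
N_0 = 5
N_1 = 5
N_2 = 5
Explicitly: b, d, c, a, e.
So |H| = 5.
A ground atom is a predicate applied to a tuple of terms from H, so the count is the sum over predicates of |H|^arity:
  Link: 5^2 = 25
Total ground atoms: 25.

25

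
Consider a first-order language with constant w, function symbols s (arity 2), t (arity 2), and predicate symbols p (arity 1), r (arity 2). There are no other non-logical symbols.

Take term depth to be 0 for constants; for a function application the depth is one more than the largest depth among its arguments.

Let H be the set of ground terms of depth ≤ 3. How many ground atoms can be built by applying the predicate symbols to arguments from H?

First count ground terms of depth ≤ 3.
Let N_k = |{terms of depth ≤ k}|. Then N_0 = 1 and N_k = 1 + N_{k-1}^2 + N_{k-1}^2 for k ≥ 1 (one summand per function symbol, arity giving the exponent).
N_0 = 1
N_1 = 1 + 1^2 + 1^2 = 3
N_2 = 1 + 3^2 + 3^2 = 19
N_3 = 1 + 19^2 + 19^2 = 723
So |H| = 723.
Each predicate of arity r yields |H|^r ground atoms (one per choice of an r-tuple from H):
  p: 723;  r: 723^2 = 522729
Total ground atoms: 723 + 522729 = 523452.

523452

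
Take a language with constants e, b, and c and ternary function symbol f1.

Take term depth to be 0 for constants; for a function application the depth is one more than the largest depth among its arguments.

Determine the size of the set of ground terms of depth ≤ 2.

27003

Let N_k = |{terms of depth ≤ k}|. Then N_0 = 3 and N_k = 3 + N_{k-1}^3 for k ≥ 1 (one summand per function symbol, arity giving the exponent).
N_0 = 3
N_1 = 3 + 3^3 = 30
N_2 = 3 + 30^3 = 27003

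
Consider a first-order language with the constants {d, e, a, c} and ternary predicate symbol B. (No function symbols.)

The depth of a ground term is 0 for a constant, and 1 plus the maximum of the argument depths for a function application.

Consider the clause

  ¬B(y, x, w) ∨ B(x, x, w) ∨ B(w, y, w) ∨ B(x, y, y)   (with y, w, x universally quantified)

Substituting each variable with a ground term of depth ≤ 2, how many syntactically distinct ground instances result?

Ground terms of depth ≤ 2:
  With no function symbols every ground term is a constant, so there are exactly 4 ground terms at every depth bound.
  N_0 = 4
  N_1 = 4
  N_2 = 4
So there are 4 ground terms available for substitution.
There are 3 variables to instantiate (y, w, x), each occurring in at least one literal, so different choices give different ground instances.
Number of ground instances = 4^3 = 64.

64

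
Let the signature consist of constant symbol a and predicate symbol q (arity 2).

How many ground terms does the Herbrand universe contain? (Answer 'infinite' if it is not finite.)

There are no function symbols, so the only ground term is the single constant.
The Herbrand universe is {a}, finite with 1 element.

1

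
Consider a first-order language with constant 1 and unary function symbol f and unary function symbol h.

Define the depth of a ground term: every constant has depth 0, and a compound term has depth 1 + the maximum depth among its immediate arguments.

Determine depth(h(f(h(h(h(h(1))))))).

6

depth(h(1)) = 1 + depth(1) = 1 + 0 = 1
depth(h(h(1))) = 1 + depth(h(1)) = 1 + 1 = 2
depth(h(h(h(1)))) = 1 + depth(h(h(1))) = 1 + 2 = 3
depth(h(h(h(h(1))))) = 1 + depth(h(h(h(1)))) = 1 + 3 = 4
depth(f(h(h(h(h(1)))))) = 1 + depth(h(h(h(h(1))))) = 1 + 4 = 5
depth(h(f(h(h(h(h(1))))))) = 1 + depth(f(h(h(h(h(1)))))) = 1 + 5 = 6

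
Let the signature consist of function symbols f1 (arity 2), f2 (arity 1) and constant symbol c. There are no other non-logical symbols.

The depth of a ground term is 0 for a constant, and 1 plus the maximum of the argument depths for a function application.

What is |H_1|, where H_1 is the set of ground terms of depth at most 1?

Write N_k for the number of ground terms of depth ≤ k. A term of depth ≤ k is either a constant or a function symbol applied to arguments of depth ≤ k−1, so N_k = 1 + N_{k-1}^2 + N_{k-1}.
N_0 = 1
N_1 = 1 + 1^2 + 1 = 3
Explicitly: c, f1(c, c), f2(c).

3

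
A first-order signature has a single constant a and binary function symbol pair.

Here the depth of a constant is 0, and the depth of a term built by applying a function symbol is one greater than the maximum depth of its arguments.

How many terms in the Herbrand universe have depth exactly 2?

3

Count level by level. With function symbols pair/2, the terms of depth ≤ k are the 1 constant together with each function applied to depth-≤(k−1) tuples, so N_k = 1 + N_{k-1}^2.
N_0 = 1
N_1 = 1 + 1^2 = 2
N_2 = 1 + 2^2 = 5
Terms of depth exactly 2: N_2 − N_1 = 5 − 2 = 3.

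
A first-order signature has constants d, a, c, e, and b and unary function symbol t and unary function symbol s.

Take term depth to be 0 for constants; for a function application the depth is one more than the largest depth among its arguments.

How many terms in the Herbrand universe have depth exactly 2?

If N_k denotes the number of depth-≤k ground terms, the 5 constants give N_0 = 5, and each function symbol of arity r contributes N_{k-1}^r new terms at level k: N_k = 5 + N_{k-1} + N_{k-1}.
N_0 = 5
N_1 = 5 + 5 + 5 = 15
N_2 = 5 + 15 + 15 = 35
Terms of depth exactly 2: N_2 − N_1 = 35 − 15 = 20.

20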